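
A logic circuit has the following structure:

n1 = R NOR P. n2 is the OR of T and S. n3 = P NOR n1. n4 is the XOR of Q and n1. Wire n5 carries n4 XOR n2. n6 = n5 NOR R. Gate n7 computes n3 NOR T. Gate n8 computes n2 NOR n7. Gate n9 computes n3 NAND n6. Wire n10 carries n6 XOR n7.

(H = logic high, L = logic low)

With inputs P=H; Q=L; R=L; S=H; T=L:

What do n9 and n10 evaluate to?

n9 = H; n10 = H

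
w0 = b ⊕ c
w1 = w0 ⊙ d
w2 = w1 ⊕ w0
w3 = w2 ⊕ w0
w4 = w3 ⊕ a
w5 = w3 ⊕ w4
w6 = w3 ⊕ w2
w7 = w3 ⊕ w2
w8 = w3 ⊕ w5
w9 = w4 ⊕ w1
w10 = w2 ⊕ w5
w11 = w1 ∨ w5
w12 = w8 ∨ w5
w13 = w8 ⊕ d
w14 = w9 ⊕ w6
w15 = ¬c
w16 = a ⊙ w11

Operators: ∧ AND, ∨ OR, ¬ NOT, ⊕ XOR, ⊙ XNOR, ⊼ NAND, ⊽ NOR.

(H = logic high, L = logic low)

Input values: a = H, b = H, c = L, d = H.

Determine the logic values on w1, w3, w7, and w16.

w0 = b XOR c = H XOR L = H
w1 = w0 XNOR d = H XNOR H = H
w2 = w1 XOR w0 = H XOR H = L
w3 = w2 XOR w0 = L XOR H = H
w4 = w3 XOR a = H XOR H = L
w5 = w3 XOR w4 = H XOR L = H
w7 = w3 XOR w2 = H XOR L = H
w11 = w1 OR w5 = H OR H = H
w16 = a XNOR w11 = H XNOR H = H

w1 = H, w3 = H, w7 = H, w16 = H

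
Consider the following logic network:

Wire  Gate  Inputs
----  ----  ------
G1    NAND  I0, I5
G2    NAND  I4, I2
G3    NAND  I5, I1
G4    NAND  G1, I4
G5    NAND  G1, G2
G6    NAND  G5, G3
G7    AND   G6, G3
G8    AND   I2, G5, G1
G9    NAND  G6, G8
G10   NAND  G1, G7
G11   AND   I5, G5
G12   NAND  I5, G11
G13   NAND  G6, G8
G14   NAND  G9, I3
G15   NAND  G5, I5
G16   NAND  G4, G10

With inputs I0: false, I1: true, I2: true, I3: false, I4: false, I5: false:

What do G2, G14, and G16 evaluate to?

G2 = true; G14 = true; G16 = true

G1 = I0 NAND I5 = false NAND false = true
G2 = I4 NAND I2 = false NAND true = true
G3 = I5 NAND I1 = false NAND true = true
G4 = G1 NAND I4 = true NAND false = true
G5 = G1 NAND G2 = true NAND true = false
G6 = G5 NAND G3 = false NAND true = true
G7 = G6 AND G3 = true AND true = true
G8 = I2 AND G5 AND G1 = true AND false AND true = false
G9 = G6 NAND G8 = true NAND false = true
G10 = G1 NAND G7 = true NAND true = false
G14 = G9 NAND I3 = true NAND false = true
G16 = G4 NAND G10 = true NAND false = true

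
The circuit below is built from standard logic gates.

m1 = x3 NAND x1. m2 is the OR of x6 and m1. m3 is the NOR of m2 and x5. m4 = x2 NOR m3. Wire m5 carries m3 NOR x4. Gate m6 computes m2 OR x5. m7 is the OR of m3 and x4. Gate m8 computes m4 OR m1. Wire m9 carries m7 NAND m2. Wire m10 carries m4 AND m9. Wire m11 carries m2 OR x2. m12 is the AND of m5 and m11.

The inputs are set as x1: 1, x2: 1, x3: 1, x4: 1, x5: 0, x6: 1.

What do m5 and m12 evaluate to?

m5 = 0, m12 = 0

m1 = x3 NAND x1 = 1 NAND 1 = 0
m2 = x6 OR m1 = 1 OR 0 = 1
m3 = m2 NOR x5 = 1 NOR 0 = 0
m5 = m3 NOR x4 = 0 NOR 1 = 0
m11 = m2 OR x2 = 1 OR 1 = 1
m12 = m5 AND m11 = 0 AND 1 = 0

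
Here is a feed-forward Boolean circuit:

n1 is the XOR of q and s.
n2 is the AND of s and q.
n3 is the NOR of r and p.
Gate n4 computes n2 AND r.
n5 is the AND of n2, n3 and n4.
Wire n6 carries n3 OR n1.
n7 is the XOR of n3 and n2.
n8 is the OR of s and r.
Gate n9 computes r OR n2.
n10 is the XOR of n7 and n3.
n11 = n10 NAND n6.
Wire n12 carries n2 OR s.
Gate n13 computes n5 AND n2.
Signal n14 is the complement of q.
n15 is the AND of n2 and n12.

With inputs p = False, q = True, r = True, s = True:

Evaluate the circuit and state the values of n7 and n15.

n2 = s AND q = True AND True = True
n3 = r NOR p = True NOR False = False
n7 = n3 XOR n2 = False XOR True = True
n12 = n2 OR s = True OR True = True
n15 = n2 AND n12 = True AND True = True

n7 = True, n15 = True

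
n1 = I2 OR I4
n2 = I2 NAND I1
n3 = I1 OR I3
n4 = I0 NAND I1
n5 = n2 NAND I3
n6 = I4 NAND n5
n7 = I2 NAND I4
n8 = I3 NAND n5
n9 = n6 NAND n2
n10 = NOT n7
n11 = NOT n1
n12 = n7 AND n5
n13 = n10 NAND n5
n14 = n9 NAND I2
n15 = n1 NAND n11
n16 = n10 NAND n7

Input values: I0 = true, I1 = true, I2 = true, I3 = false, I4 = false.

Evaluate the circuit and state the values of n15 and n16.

n1 = I2 OR I4 = true OR false = true
n7 = I2 NAND I4 = true NAND false = true
n10 = NOT n7 = NOT true = false
n11 = NOT n1 = NOT true = false
n15 = n1 NAND n11 = true NAND false = true
n16 = n10 NAND n7 = false NAND true = true

n15 = true, n16 = true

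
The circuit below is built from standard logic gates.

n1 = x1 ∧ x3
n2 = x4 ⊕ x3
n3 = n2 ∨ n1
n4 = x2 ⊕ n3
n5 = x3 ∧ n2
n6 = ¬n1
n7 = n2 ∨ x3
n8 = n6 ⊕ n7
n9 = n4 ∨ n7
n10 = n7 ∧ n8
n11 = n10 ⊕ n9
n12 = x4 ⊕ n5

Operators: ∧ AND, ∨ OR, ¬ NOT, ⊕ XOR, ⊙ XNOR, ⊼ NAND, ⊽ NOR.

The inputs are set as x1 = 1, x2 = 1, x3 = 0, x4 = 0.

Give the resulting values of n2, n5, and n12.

n2 = 0, n5 = 0, n12 = 0

n2 = x4 XOR x3 = 0 XOR 0 = 0
n5 = x3 AND n2 = 0 AND 0 = 0
n12 = x4 XOR n5 = 0 XOR 0 = 0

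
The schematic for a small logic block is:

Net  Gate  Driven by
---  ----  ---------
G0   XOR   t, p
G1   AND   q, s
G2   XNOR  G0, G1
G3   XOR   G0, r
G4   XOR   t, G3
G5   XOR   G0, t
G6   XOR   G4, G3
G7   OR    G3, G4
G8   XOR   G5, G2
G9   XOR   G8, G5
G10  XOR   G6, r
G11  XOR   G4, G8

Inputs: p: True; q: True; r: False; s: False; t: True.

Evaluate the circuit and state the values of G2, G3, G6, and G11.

G2 = True  G3 = False  G6 = True  G11 = True

G0 = t XOR p = True XOR True = False
G1 = q AND s = True AND False = False
G2 = G0 XNOR G1 = False XNOR False = True
G3 = G0 XOR r = False XOR False = False
G4 = t XOR G3 = True XOR False = True
G5 = G0 XOR t = False XOR True = True
G6 = G4 XOR G3 = True XOR False = True
G8 = G5 XOR G2 = True XOR True = False
G11 = G4 XOR G8 = True XOR False = True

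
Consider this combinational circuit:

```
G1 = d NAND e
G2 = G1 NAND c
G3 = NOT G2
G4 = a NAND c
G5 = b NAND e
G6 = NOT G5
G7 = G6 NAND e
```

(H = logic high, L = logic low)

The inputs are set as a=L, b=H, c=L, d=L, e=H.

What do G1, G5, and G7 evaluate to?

G1 = d NAND e = L NAND H = H
G5 = b NAND e = H NAND H = L
G6 = NOT G5 = NOT L = H
G7 = G6 NAND e = H NAND H = L

G1 = H; G5 = L; G7 = L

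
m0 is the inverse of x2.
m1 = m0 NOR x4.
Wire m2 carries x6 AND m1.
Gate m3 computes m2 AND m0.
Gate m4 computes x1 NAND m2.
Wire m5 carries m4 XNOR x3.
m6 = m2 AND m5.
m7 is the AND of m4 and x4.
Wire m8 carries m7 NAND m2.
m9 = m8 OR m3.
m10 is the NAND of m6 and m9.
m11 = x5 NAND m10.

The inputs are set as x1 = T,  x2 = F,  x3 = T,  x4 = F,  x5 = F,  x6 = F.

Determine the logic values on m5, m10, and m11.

m5 = T, m10 = T, m11 = T

m0 = NOT x2 = NOT F = T
m1 = m0 NOR x4 = T NOR F = F
m2 = x6 AND m1 = F AND F = F
m3 = m2 AND m0 = F AND T = F
m4 = x1 NAND m2 = T NAND F = T
m5 = m4 XNOR x3 = T XNOR T = T
m6 = m2 AND m5 = F AND T = F
m7 = m4 AND x4 = T AND F = F
m8 = m7 NAND m2 = F NAND F = T
m9 = m8 OR m3 = T OR F = T
m10 = m6 NAND m9 = F NAND T = T
m11 = x5 NAND m10 = F NAND T = T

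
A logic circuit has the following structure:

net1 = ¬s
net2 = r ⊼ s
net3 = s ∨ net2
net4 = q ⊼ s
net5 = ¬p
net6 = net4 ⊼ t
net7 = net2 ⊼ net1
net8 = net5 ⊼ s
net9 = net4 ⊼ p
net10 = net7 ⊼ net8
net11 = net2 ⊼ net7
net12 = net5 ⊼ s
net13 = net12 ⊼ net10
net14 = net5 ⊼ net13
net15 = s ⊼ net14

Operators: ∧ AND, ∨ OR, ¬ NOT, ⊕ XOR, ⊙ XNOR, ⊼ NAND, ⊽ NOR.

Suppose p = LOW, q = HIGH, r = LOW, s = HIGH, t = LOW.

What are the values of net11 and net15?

net11 = LOW, net15 = HIGH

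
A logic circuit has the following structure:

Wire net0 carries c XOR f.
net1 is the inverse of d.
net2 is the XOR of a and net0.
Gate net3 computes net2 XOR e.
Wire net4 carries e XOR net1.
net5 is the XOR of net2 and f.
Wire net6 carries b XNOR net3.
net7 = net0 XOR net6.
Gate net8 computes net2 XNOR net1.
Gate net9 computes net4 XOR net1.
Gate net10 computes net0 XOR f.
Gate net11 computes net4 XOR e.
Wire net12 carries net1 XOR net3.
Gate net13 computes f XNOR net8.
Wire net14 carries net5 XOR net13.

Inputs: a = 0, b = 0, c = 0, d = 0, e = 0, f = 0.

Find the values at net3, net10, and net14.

net0 = c XOR f = 0 XOR 0 = 0
net1 = NOT d = NOT 0 = 1
net2 = a XOR net0 = 0 XOR 0 = 0
net3 = net2 XOR e = 0 XOR 0 = 0
net5 = net2 XOR f = 0 XOR 0 = 0
net8 = net2 XNOR net1 = 0 XNOR 1 = 0
net10 = net0 XOR f = 0 XOR 0 = 0
net13 = f XNOR net8 = 0 XNOR 0 = 1
net14 = net5 XOR net13 = 0 XOR 1 = 1

net3 = 0, net10 = 0, net14 = 1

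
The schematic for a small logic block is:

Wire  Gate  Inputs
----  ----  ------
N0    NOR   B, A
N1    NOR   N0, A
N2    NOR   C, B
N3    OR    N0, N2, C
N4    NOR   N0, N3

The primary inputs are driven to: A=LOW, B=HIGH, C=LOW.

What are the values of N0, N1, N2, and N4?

N0 = LOW, N1 = HIGH, N2 = LOW, N4 = HIGH

N0 = B NOR A = HIGH NOR LOW = LOW
N1 = N0 NOR A = LOW NOR LOW = HIGH
N2 = C NOR B = LOW NOR HIGH = LOW
N3 = N0 OR N2 OR C = LOW OR LOW OR LOW = LOW
N4 = N0 NOR N3 = LOW NOR LOW = HIGH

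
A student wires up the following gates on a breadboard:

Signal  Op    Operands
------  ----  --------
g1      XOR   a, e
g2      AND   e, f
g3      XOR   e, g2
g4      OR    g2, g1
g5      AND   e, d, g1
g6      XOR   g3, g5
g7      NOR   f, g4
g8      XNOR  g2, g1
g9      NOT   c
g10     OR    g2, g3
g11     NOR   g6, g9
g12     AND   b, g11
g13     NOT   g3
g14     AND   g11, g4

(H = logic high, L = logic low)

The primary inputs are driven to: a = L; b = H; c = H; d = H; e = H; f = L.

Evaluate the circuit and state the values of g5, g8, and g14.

g1 = a XOR e = L XOR H = H
g2 = e AND f = H AND L = L
g3 = e XOR g2 = H XOR L = H
g4 = g2 OR g1 = L OR H = H
g5 = e AND d AND g1 = H AND H AND H = H
g6 = g3 XOR g5 = H XOR H = L
g8 = g2 XNOR g1 = L XNOR H = L
g9 = NOT c = NOT H = L
g11 = g6 NOR g9 = L NOR L = H
g14 = g11 AND g4 = H AND H = H

g5 = H, g8 = L, g14 = H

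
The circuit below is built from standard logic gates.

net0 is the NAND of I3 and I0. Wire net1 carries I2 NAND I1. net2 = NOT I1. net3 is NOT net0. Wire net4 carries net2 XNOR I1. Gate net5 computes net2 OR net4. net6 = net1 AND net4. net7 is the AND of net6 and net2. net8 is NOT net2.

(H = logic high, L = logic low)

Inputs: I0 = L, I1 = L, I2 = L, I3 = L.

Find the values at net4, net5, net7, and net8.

net1 = I2 NAND I1 = L NAND L = H
net2 = NOT I1 = NOT L = H
net4 = net2 XNOR I1 = H XNOR L = L
net5 = net2 OR net4 = H OR L = H
net6 = net1 AND net4 = H AND L = L
net7 = net6 AND net2 = L AND H = L
net8 = NOT net2 = NOT H = L

net4 = L; net5 = H; net7 = L; net8 = L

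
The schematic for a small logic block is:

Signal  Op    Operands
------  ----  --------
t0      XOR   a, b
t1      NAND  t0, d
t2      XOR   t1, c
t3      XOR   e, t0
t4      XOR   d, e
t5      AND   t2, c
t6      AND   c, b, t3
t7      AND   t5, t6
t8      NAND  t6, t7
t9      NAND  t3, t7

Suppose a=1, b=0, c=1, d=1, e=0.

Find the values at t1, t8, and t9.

t0 = a XOR b = 1 XOR 0 = 1
t1 = t0 NAND d = 1 NAND 1 = 0
t2 = t1 XOR c = 0 XOR 1 = 1
t3 = e XOR t0 = 0 XOR 1 = 1
t5 = t2 AND c = 1 AND 1 = 1
t6 = c AND b AND t3 = 1 AND 0 AND 1 = 0
t7 = t5 AND t6 = 1 AND 0 = 0
t8 = t6 NAND t7 = 0 NAND 0 = 1
t9 = t3 NAND t7 = 1 NAND 0 = 1

t1 = 0  t8 = 1  t9 = 1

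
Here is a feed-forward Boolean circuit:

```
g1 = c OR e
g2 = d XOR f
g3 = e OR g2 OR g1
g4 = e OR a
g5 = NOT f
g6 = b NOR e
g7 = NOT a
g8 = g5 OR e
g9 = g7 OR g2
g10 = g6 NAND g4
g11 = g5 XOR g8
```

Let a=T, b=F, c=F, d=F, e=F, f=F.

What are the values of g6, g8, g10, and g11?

g4 = e OR a = F OR T = T
g5 = NOT f = NOT F = T
g6 = b NOR e = F NOR F = T
g8 = g5 OR e = T OR F = T
g10 = g6 NAND g4 = T NAND T = F
g11 = g5 XOR g8 = T XOR T = F

g6 = T, g8 = T, g10 = F, g11 = F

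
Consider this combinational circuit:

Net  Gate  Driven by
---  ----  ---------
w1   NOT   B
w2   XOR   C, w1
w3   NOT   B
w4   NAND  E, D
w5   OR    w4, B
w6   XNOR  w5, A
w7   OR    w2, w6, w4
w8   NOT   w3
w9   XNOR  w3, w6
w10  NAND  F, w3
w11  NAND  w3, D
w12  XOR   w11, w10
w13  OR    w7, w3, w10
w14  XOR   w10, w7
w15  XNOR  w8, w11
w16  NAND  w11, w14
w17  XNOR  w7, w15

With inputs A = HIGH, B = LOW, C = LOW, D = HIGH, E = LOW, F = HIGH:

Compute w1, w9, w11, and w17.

w1 = NOT B = NOT LOW = HIGH
w2 = C XOR w1 = LOW XOR HIGH = HIGH
w3 = NOT B = NOT LOW = HIGH
w4 = E NAND D = LOW NAND HIGH = HIGH
w5 = w4 OR B = HIGH OR LOW = HIGH
w6 = w5 XNOR A = HIGH XNOR HIGH = HIGH
w7 = w2 OR w6 OR w4 = HIGH OR HIGH OR HIGH = HIGH
w8 = NOT w3 = NOT HIGH = LOW
w9 = w3 XNOR w6 = HIGH XNOR HIGH = HIGH
w11 = w3 NAND D = HIGH NAND HIGH = LOW
w15 = w8 XNOR w11 = LOW XNOR LOW = HIGH
w17 = w7 XNOR w15 = HIGH XNOR HIGH = HIGH

w1 = HIGH, w9 = HIGH, w11 = LOW, w17 = HIGH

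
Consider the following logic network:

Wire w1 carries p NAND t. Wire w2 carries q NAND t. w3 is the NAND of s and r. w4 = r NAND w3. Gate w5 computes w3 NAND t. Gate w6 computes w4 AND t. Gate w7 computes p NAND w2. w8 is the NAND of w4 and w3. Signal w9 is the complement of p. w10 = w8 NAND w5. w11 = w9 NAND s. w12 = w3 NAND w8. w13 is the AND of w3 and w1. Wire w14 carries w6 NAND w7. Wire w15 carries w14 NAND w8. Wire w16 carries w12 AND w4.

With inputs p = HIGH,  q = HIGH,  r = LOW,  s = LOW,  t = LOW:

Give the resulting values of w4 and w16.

w4 = HIGH, w16 = HIGH

w3 = s NAND r = LOW NAND LOW = HIGH
w4 = r NAND w3 = LOW NAND HIGH = HIGH
w8 = w4 NAND w3 = HIGH NAND HIGH = LOW
w12 = w3 NAND w8 = HIGH NAND LOW = HIGH
w16 = w12 AND w4 = HIGH AND HIGH = HIGH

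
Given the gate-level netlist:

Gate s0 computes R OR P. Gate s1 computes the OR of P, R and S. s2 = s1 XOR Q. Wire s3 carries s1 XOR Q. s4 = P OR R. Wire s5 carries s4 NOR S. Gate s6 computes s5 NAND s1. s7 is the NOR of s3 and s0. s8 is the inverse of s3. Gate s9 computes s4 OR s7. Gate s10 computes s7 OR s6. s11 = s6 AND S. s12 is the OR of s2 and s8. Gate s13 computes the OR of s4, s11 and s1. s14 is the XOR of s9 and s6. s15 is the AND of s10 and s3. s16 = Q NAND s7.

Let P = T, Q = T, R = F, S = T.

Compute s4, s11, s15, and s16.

s4 = T; s11 = T; s15 = F; s16 = T

s0 = R OR P = F OR T = T
s1 = P OR R OR S = T OR F OR T = T
s3 = s1 XOR Q = T XOR T = F
s4 = P OR R = T OR F = T
s5 = s4 NOR S = T NOR T = F
s6 = s5 NAND s1 = F NAND T = T
s7 = s3 NOR s0 = F NOR T = F
s10 = s7 OR s6 = F OR T = T
s11 = s6 AND S = T AND T = T
s15 = s10 AND s3 = T AND F = F
s16 = Q NAND s7 = T NAND F = T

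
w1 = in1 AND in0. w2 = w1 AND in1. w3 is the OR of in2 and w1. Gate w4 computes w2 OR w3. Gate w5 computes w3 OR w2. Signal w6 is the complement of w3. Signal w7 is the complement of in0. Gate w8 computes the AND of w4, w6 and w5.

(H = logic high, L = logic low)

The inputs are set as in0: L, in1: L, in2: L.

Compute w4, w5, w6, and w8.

w1 = in1 AND in0 = L AND L = L
w2 = w1 AND in1 = L AND L = L
w3 = in2 OR w1 = L OR L = L
w4 = w2 OR w3 = L OR L = L
w5 = w3 OR w2 = L OR L = L
w6 = NOT w3 = NOT L = H
w8 = w4 AND w6 AND w5 = L AND H AND L = L

w4 = L; w5 = L; w6 = H; w8 = L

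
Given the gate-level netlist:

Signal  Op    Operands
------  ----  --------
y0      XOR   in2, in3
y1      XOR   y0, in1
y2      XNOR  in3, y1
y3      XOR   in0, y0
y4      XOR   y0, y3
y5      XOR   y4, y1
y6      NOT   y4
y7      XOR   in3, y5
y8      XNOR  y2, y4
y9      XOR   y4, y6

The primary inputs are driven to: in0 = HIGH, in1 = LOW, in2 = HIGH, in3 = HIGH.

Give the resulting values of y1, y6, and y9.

y1 = LOW  y6 = LOW  y9 = HIGH

y0 = in2 XOR in3 = HIGH XOR HIGH = LOW
y1 = y0 XOR in1 = LOW XOR LOW = LOW
y3 = in0 XOR y0 = HIGH XOR LOW = HIGH
y4 = y0 XOR y3 = LOW XOR HIGH = HIGH
y6 = NOT y4 = NOT HIGH = LOW
y9 = y4 XOR y6 = HIGH XOR LOW = HIGH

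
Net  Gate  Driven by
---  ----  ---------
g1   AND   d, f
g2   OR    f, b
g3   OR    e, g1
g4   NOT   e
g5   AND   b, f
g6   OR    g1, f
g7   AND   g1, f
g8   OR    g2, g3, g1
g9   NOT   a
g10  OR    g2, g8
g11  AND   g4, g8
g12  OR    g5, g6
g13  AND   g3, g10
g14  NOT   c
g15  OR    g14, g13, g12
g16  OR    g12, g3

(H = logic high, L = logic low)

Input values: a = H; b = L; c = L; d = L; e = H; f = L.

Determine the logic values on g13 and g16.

g1 = d AND f = L AND L = L
g2 = f OR b = L OR L = L
g3 = e OR g1 = H OR L = H
g5 = b AND f = L AND L = L
g6 = g1 OR f = L OR L = L
g8 = g2 OR g3 OR g1 = L OR H OR L = H
g10 = g2 OR g8 = L OR H = H
g12 = g5 OR g6 = L OR L = L
g13 = g3 AND g10 = H AND H = H
g16 = g12 OR g3 = L OR H = H

g13 = H; g16 = H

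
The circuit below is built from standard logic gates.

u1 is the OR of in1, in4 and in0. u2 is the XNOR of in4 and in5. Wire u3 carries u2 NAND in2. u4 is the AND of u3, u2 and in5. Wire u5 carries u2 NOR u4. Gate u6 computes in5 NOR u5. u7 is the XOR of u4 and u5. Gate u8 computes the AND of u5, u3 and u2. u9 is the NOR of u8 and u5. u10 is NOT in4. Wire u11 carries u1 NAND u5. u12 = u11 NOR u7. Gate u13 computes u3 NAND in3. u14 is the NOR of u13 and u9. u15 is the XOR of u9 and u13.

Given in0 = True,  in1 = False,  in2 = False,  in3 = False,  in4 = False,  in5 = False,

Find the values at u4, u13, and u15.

u4 = False, u13 = True, u15 = False

u2 = in4 XNOR in5 = False XNOR False = True
u3 = u2 NAND in2 = True NAND False = True
u4 = u3 AND u2 AND in5 = True AND True AND False = False
u5 = u2 NOR u4 = True NOR False = False
u8 = u5 AND u3 AND u2 = False AND True AND True = False
u9 = u8 NOR u5 = False NOR False = True
u13 = u3 NAND in3 = True NAND False = True
u15 = u9 XOR u13 = True XOR True = False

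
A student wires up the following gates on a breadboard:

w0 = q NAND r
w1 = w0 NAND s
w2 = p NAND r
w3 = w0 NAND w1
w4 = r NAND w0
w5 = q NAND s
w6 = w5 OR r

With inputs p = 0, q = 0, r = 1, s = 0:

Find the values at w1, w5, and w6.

w1 = 1, w5 = 1, w6 = 1

w0 = q NAND r = 0 NAND 1 = 1
w1 = w0 NAND s = 1 NAND 0 = 1
w5 = q NAND s = 0 NAND 0 = 1
w6 = w5 OR r = 1 OR 1 = 1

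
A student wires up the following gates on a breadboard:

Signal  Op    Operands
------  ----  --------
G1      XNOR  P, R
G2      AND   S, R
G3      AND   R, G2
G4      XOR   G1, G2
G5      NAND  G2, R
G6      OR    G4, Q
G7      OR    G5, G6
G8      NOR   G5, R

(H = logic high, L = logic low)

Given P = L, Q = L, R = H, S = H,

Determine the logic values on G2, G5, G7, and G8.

G2 = H, G5 = L, G7 = H, G8 = L

G1 = P XNOR R = L XNOR H = L
G2 = S AND R = H AND H = H
G4 = G1 XOR G2 = L XOR H = H
G5 = G2 NAND R = H NAND H = L
G6 = G4 OR Q = H OR L = H
G7 = G5 OR G6 = L OR H = H
G8 = G5 NOR R = L NOR H = L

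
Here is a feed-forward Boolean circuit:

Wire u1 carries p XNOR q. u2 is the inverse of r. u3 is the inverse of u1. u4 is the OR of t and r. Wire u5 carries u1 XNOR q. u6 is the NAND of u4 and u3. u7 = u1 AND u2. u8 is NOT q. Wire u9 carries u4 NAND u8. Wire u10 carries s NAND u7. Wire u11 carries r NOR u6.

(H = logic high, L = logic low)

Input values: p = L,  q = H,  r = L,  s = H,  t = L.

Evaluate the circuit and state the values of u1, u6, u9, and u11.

u1 = L; u6 = H; u9 = H; u11 = L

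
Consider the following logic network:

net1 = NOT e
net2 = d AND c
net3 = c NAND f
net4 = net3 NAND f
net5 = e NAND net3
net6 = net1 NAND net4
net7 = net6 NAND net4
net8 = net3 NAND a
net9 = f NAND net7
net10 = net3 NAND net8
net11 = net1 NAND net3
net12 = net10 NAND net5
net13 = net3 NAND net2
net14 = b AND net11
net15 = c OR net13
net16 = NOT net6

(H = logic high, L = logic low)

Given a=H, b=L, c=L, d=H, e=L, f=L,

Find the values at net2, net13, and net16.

net2 = L  net13 = H  net16 = H

net1 = NOT e = NOT L = H
net2 = d AND c = H AND L = L
net3 = c NAND f = L NAND L = H
net4 = net3 NAND f = H NAND L = H
net6 = net1 NAND net4 = H NAND H = L
net13 = net3 NAND net2 = H NAND L = H
net16 = NOT net6 = NOT L = H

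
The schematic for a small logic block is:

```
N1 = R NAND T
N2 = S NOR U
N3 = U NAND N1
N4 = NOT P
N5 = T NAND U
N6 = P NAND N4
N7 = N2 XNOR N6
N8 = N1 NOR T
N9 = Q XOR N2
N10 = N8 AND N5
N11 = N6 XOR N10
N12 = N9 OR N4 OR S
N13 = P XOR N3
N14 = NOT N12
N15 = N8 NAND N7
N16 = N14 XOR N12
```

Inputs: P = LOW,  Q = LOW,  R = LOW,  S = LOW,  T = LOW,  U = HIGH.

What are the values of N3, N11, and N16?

N1 = R NAND T = LOW NAND LOW = HIGH
N2 = S NOR U = LOW NOR HIGH = LOW
N3 = U NAND N1 = HIGH NAND HIGH = LOW
N4 = NOT P = NOT LOW = HIGH
N5 = T NAND U = LOW NAND HIGH = HIGH
N6 = P NAND N4 = LOW NAND HIGH = HIGH
N8 = N1 NOR T = HIGH NOR LOW = LOW
N9 = Q XOR N2 = LOW XOR LOW = LOW
N10 = N8 AND N5 = LOW AND HIGH = LOW
N11 = N6 XOR N10 = HIGH XOR LOW = HIGH
N12 = N9 OR N4 OR S = LOW OR HIGH OR LOW = HIGH
N14 = NOT N12 = NOT HIGH = LOW
N16 = N14 XOR N12 = LOW XOR HIGH = HIGH

N3 = LOW, N11 = HIGH, N16 = HIGH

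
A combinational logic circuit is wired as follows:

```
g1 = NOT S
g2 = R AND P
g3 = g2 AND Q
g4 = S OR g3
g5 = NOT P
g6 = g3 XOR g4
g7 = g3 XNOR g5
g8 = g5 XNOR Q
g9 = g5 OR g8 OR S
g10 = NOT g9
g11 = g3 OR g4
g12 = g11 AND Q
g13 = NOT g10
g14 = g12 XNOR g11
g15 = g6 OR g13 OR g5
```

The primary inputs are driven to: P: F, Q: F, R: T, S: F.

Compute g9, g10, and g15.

g2 = R AND P = T AND F = F
g3 = g2 AND Q = F AND F = F
g4 = S OR g3 = F OR F = F
g5 = NOT P = NOT F = T
g6 = g3 XOR g4 = F XOR F = F
g8 = g5 XNOR Q = T XNOR F = F
g9 = g5 OR g8 OR S = T OR F OR F = T
g10 = NOT g9 = NOT T = F
g13 = NOT g10 = NOT F = T
g15 = g6 OR g13 OR g5 = F OR T OR T = T

g9 = T, g10 = F, g15 = T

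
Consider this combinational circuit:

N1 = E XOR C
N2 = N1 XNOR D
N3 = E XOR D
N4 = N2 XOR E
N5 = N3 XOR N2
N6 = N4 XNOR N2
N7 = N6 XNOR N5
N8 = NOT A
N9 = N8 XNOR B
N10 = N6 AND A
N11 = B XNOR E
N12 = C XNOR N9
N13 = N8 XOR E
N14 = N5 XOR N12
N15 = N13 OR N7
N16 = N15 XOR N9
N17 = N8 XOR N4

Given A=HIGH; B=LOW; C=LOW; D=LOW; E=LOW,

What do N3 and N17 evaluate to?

N3 = LOW; N17 = HIGH

N1 = E XOR C = LOW XOR LOW = LOW
N2 = N1 XNOR D = LOW XNOR LOW = HIGH
N3 = E XOR D = LOW XOR LOW = LOW
N4 = N2 XOR E = HIGH XOR LOW = HIGH
N8 = NOT A = NOT HIGH = LOW
N17 = N8 XOR N4 = LOW XOR HIGH = HIGH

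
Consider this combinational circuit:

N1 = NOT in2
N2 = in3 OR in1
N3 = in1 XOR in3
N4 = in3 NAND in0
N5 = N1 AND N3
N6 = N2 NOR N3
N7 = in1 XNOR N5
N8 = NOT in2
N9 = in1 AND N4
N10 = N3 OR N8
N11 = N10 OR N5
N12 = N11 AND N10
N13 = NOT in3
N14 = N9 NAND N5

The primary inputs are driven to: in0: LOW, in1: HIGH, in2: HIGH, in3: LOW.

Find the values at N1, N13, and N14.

N1 = LOW  N13 = HIGH  N14 = HIGH

N1 = NOT in2 = NOT HIGH = LOW
N3 = in1 XOR in3 = HIGH XOR LOW = HIGH
N4 = in3 NAND in0 = LOW NAND LOW = HIGH
N5 = N1 AND N3 = LOW AND HIGH = LOW
N9 = in1 AND N4 = HIGH AND HIGH = HIGH
N13 = NOT in3 = NOT LOW = HIGH
N14 = N9 NAND N5 = HIGH NAND LOW = HIGH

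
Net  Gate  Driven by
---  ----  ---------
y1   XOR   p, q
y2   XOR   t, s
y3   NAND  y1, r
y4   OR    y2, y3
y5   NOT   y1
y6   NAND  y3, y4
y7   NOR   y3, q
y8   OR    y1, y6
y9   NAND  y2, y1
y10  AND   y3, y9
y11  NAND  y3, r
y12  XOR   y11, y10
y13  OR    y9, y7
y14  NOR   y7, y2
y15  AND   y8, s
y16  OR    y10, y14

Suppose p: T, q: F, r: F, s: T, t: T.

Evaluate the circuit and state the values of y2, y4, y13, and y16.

y2 = F  y4 = T  y13 = T  y16 = T

y1 = p XOR q = T XOR F = T
y2 = t XOR s = T XOR T = F
y3 = y1 NAND r = T NAND F = T
y4 = y2 OR y3 = F OR T = T
y7 = y3 NOR q = T NOR F = F
y9 = y2 NAND y1 = F NAND T = T
y10 = y3 AND y9 = T AND T = T
y13 = y9 OR y7 = T OR F = T
y14 = y7 NOR y2 = F NOR F = T
y16 = y10 OR y14 = T OR T = T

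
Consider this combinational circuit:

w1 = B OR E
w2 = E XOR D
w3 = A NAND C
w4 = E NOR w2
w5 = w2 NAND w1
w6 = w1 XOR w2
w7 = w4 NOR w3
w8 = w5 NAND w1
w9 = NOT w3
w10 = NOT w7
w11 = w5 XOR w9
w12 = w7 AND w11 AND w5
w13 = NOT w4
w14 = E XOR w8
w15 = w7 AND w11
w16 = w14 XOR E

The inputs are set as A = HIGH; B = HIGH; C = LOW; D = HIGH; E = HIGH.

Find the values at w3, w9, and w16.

w1 = B OR E = HIGH OR HIGH = HIGH
w2 = E XOR D = HIGH XOR HIGH = LOW
w3 = A NAND C = HIGH NAND LOW = HIGH
w5 = w2 NAND w1 = LOW NAND HIGH = HIGH
w8 = w5 NAND w1 = HIGH NAND HIGH = LOW
w9 = NOT w3 = NOT HIGH = LOW
w14 = E XOR w8 = HIGH XOR LOW = HIGH
w16 = w14 XOR E = HIGH XOR HIGH = LOW

w3 = HIGH, w9 = LOW, w16 = LOW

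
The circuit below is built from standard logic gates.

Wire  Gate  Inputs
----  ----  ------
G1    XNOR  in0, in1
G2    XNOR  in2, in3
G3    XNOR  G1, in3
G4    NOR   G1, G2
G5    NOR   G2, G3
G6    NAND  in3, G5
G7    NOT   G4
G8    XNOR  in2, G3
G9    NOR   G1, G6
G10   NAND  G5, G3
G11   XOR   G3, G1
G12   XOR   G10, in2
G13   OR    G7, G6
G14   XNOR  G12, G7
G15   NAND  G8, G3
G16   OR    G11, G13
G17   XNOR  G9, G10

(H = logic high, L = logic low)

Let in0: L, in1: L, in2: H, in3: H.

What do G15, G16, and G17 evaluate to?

G15 = L, G16 = H, G17 = L

G1 = in0 XNOR in1 = L XNOR L = H
G2 = in2 XNOR in3 = H XNOR H = H
G3 = G1 XNOR in3 = H XNOR H = H
G4 = G1 NOR G2 = H NOR H = L
G5 = G2 NOR G3 = H NOR H = L
G6 = in3 NAND G5 = H NAND L = H
G7 = NOT G4 = NOT L = H
G8 = in2 XNOR G3 = H XNOR H = H
G9 = G1 NOR G6 = H NOR H = L
G10 = G5 NAND G3 = L NAND H = H
G11 = G3 XOR G1 = H XOR H = L
G13 = G7 OR G6 = H OR H = H
G15 = G8 NAND G3 = H NAND H = L
G16 = G11 OR G13 = L OR H = H
G17 = G9 XNOR G10 = L XNOR H = L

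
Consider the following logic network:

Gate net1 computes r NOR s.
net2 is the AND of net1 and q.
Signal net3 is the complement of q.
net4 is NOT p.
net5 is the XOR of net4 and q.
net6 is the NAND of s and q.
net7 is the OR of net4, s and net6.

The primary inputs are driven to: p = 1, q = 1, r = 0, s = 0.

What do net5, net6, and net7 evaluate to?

net5 = 1, net6 = 1, net7 = 1

net4 = NOT p = NOT 1 = 0
net5 = net4 XOR q = 0 XOR 1 = 1
net6 = s NAND q = 0 NAND 1 = 1
net7 = net4 OR s OR net6 = 0 OR 0 OR 1 = 1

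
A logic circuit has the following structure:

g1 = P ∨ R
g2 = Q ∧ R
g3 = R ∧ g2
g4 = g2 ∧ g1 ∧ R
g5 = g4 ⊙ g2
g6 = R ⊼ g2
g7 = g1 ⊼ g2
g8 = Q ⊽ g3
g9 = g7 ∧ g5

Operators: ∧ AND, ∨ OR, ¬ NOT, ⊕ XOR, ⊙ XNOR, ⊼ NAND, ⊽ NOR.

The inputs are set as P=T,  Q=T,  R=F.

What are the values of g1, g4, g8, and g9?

g1 = T  g4 = F  g8 = F  g9 = T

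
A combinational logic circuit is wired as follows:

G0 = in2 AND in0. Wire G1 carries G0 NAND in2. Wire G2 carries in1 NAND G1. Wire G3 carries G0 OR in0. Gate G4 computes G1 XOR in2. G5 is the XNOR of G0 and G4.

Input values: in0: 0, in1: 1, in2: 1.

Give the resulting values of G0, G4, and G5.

G0 = in2 AND in0 = 1 AND 0 = 0
G1 = G0 NAND in2 = 0 NAND 1 = 1
G4 = G1 XOR in2 = 1 XOR 1 = 0
G5 = G0 XNOR G4 = 0 XNOR 0 = 1

G0 = 0, G4 = 0, G5 = 1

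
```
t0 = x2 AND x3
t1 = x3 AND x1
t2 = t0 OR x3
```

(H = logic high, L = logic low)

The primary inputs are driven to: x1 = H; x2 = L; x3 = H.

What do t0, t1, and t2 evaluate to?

t0 = L; t1 = H; t2 = H

t0 = x2 AND x3 = L AND H = L
t1 = x3 AND x1 = H AND H = H
t2 = t0 OR x3 = L OR H = H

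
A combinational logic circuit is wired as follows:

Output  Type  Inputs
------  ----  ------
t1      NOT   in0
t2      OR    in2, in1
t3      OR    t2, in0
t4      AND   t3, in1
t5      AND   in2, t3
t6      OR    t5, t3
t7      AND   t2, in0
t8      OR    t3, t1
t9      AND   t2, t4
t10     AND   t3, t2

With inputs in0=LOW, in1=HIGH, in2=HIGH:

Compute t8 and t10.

t8 = HIGH; t10 = HIGH

t1 = NOT in0 = NOT LOW = HIGH
t2 = in2 OR in1 = HIGH OR HIGH = HIGH
t3 = t2 OR in0 = HIGH OR LOW = HIGH
t8 = t3 OR t1 = HIGH OR HIGH = HIGH
t10 = t3 AND t2 = HIGH AND HIGH = HIGH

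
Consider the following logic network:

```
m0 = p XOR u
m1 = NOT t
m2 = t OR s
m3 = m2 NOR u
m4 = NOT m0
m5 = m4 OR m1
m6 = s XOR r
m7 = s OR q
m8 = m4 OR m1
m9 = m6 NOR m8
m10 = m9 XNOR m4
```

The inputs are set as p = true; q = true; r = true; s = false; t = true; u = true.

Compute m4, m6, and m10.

m4 = true, m6 = true, m10 = false

m0 = p XOR u = true XOR true = false
m1 = NOT t = NOT true = false
m4 = NOT m0 = NOT false = true
m6 = s XOR r = false XOR true = true
m8 = m4 OR m1 = true OR false = true
m9 = m6 NOR m8 = true NOR true = false
m10 = m9 XNOR m4 = false XNOR true = false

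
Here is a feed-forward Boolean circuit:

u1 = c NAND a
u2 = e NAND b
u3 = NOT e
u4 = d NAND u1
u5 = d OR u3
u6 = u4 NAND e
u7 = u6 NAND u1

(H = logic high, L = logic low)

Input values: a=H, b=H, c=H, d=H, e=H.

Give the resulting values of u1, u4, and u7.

u1 = c NAND a = H NAND H = L
u4 = d NAND u1 = H NAND L = H
u6 = u4 NAND e = H NAND H = L
u7 = u6 NAND u1 = L NAND L = H

u1 = L, u4 = H, u7 = H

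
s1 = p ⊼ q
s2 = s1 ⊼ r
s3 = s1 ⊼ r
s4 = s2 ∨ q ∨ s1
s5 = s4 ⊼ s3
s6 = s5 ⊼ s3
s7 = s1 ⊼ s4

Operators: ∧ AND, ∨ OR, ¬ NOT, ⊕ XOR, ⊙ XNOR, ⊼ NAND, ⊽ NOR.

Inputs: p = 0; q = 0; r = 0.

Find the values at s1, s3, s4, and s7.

s1 = p NAND q = 0 NAND 0 = 1
s2 = s1 NAND r = 1 NAND 0 = 1
s3 = s1 NAND r = 1 NAND 0 = 1
s4 = s2 OR q OR s1 = 1 OR 0 OR 1 = 1
s7 = s1 NAND s4 = 1 NAND 1 = 0

s1 = 1  s3 = 1  s4 = 1  s7 = 0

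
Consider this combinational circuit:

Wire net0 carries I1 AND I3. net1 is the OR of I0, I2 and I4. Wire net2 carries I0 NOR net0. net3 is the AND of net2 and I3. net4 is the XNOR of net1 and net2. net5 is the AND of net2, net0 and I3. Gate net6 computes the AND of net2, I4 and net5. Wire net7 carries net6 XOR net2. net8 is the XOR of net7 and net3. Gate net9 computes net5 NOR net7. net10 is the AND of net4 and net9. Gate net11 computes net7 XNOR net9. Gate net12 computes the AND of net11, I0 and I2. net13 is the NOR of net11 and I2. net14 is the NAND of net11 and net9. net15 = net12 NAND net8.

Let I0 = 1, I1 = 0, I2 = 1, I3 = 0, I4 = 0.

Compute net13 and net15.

net0 = I1 AND I3 = 0 AND 0 = 0
net2 = I0 NOR net0 = 1 NOR 0 = 0
net3 = net2 AND I3 = 0 AND 0 = 0
net5 = net2 AND net0 AND I3 = 0 AND 0 AND 0 = 0
net6 = net2 AND I4 AND net5 = 0 AND 0 AND 0 = 0
net7 = net6 XOR net2 = 0 XOR 0 = 0
net8 = net7 XOR net3 = 0 XOR 0 = 0
net9 = net5 NOR net7 = 0 NOR 0 = 1
net11 = net7 XNOR net9 = 0 XNOR 1 = 0
net12 = net11 AND I0 AND I2 = 0 AND 1 AND 1 = 0
net13 = net11 NOR I2 = 0 NOR 1 = 0
net15 = net12 NAND net8 = 0 NAND 0 = 1

net13 = 0, net15 = 1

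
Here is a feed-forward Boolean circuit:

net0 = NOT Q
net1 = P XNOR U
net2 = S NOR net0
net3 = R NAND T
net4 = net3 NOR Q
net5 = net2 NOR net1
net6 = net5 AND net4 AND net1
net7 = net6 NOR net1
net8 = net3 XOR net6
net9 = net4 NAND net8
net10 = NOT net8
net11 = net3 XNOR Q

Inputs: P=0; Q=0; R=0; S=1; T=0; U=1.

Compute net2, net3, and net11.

net0 = NOT Q = NOT 0 = 1
net2 = S NOR net0 = 1 NOR 1 = 0
net3 = R NAND T = 0 NAND 0 = 1
net11 = net3 XNOR Q = 1 XNOR 0 = 0

net2 = 0  net3 = 1  net11 = 0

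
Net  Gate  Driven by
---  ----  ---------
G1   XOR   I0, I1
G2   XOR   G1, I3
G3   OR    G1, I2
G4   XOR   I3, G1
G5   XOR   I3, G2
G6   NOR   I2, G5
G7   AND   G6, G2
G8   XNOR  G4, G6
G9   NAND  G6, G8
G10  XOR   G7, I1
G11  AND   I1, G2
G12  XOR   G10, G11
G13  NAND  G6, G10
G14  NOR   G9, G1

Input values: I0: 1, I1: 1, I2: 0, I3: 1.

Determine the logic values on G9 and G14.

G9 = 0  G14 = 1

G1 = I0 XOR I1 = 1 XOR 1 = 0
G2 = G1 XOR I3 = 0 XOR 1 = 1
G4 = I3 XOR G1 = 1 XOR 0 = 1
G5 = I3 XOR G2 = 1 XOR 1 = 0
G6 = I2 NOR G5 = 0 NOR 0 = 1
G8 = G4 XNOR G6 = 1 XNOR 1 = 1
G9 = G6 NAND G8 = 1 NAND 1 = 0
G14 = G9 NOR G1 = 0 NOR 0 = 1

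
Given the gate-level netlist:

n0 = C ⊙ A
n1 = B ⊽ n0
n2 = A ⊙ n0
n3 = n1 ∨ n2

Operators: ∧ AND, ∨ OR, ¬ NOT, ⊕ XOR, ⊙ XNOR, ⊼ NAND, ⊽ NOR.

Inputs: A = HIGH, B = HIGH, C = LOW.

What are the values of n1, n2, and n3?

n1 = LOW; n2 = LOW; n3 = LOW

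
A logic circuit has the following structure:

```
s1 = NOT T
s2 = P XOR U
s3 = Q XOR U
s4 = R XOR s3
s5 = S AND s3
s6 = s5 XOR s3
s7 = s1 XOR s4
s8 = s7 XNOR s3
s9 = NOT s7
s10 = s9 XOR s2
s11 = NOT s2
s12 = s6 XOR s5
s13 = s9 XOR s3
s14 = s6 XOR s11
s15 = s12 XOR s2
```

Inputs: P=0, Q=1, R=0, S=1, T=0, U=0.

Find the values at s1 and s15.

s1 = 1  s15 = 1

s1 = NOT T = NOT 0 = 1
s2 = P XOR U = 0 XOR 0 = 0
s3 = Q XOR U = 1 XOR 0 = 1
s5 = S AND s3 = 1 AND 1 = 1
s6 = s5 XOR s3 = 1 XOR 1 = 0
s12 = s6 XOR s5 = 0 XOR 1 = 1
s15 = s12 XOR s2 = 1 XOR 0 = 1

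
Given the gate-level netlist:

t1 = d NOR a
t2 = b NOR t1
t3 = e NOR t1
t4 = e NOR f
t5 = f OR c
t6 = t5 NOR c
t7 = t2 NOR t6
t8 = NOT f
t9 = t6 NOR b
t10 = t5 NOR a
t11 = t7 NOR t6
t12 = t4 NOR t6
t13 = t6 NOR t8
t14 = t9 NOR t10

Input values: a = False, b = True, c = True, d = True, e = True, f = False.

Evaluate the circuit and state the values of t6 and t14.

t5 = f OR c = False OR True = True
t6 = t5 NOR c = True NOR True = False
t9 = t6 NOR b = False NOR True = False
t10 = t5 NOR a = True NOR False = False
t14 = t9 NOR t10 = False NOR False = True

t6 = False; t14 = True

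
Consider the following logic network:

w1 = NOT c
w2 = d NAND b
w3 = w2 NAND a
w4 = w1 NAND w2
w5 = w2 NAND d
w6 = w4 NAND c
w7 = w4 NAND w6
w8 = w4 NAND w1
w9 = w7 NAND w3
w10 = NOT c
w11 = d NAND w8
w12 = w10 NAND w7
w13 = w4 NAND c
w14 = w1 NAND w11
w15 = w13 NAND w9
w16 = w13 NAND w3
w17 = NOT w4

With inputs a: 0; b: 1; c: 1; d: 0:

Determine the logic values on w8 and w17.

w8 = 1  w17 = 0

w1 = NOT c = NOT 1 = 0
w2 = d NAND b = 0 NAND 1 = 1
w4 = w1 NAND w2 = 0 NAND 1 = 1
w8 = w4 NAND w1 = 1 NAND 0 = 1
w17 = NOT w4 = NOT 1 = 0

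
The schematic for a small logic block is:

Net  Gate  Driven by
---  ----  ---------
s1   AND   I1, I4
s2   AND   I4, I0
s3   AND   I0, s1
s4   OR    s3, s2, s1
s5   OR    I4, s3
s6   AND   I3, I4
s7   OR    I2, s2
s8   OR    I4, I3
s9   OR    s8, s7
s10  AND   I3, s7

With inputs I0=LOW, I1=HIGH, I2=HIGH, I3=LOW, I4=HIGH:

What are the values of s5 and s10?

s1 = I1 AND I4 = HIGH AND HIGH = HIGH
s2 = I4 AND I0 = HIGH AND LOW = LOW
s3 = I0 AND s1 = LOW AND HIGH = LOW
s5 = I4 OR s3 = HIGH OR LOW = HIGH
s7 = I2 OR s2 = HIGH OR LOW = HIGH
s10 = I3 AND s7 = LOW AND HIGH = LOW

s5 = HIGH, s10 = LOW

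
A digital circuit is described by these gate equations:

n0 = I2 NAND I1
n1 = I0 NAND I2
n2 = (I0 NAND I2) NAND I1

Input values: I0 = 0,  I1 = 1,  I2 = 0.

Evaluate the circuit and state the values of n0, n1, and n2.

n0 = 0 NAND 1 = 1
n1 = 0 NAND 0 = 1
n2 = (0 NAND 0) NAND 1 = 0

n0 = 1, n1 = 1, n2 = 0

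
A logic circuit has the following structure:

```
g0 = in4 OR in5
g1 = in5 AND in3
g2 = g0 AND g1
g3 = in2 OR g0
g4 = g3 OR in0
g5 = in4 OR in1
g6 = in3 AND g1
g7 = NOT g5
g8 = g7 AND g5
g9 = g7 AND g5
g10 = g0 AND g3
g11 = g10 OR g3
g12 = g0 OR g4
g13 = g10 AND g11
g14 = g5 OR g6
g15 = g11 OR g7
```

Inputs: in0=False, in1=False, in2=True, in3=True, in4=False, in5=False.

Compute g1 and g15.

g0 = in4 OR in5 = False OR False = False
g1 = in5 AND in3 = False AND True = False
g3 = in2 OR g0 = True OR False = True
g5 = in4 OR in1 = False OR False = False
g7 = NOT g5 = NOT False = True
g10 = g0 AND g3 = False AND True = False
g11 = g10 OR g3 = False OR True = True
g15 = g11 OR g7 = True OR True = True

g1 = False, g15 = True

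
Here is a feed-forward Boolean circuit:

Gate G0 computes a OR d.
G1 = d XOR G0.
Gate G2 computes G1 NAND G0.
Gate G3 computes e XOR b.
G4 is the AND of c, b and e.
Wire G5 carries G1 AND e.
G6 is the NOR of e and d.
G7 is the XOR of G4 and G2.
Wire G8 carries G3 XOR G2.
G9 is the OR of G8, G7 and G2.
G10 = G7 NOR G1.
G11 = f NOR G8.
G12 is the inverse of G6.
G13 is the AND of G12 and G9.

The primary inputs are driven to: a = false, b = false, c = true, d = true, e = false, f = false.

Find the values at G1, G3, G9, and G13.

G1 = false  G3 = false  G9 = true  G13 = true

G0 = a OR d = false OR true = true
G1 = d XOR G0 = true XOR true = false
G2 = G1 NAND G0 = false NAND true = true
G3 = e XOR b = false XOR false = false
G4 = c AND b AND e = true AND false AND false = false
G6 = e NOR d = false NOR true = false
G7 = G4 XOR G2 = false XOR true = true
G8 = G3 XOR G2 = false XOR true = true
G9 = G8 OR G7 OR G2 = true OR true OR true = true
G12 = NOT G6 = NOT false = true
G13 = G12 AND G9 = true AND true = true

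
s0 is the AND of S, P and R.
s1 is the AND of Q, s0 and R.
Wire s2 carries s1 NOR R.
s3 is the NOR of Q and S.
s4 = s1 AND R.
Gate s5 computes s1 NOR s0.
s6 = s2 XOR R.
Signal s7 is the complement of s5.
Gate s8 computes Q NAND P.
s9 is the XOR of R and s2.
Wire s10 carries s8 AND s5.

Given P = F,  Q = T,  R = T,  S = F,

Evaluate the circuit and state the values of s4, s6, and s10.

s4 = F  s6 = T  s10 = T

s0 = S AND P AND R = F AND F AND T = F
s1 = Q AND s0 AND R = T AND F AND T = F
s2 = s1 NOR R = F NOR T = F
s4 = s1 AND R = F AND T = F
s5 = s1 NOR s0 = F NOR F = T
s6 = s2 XOR R = F XOR T = T
s8 = Q NAND P = T NAND F = T
s10 = s8 AND s5 = T AND T = T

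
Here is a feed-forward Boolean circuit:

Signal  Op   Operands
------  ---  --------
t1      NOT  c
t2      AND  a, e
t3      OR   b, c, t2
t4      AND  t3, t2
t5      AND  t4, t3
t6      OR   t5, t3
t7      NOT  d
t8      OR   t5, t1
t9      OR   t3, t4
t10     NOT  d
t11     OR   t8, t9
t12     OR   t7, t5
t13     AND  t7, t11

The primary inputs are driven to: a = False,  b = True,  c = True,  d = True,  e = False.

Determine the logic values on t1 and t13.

t1 = NOT c = NOT True = False
t2 = a AND e = False AND False = False
t3 = b OR c OR t2 = True OR True OR False = True
t4 = t3 AND t2 = True AND False = False
t5 = t4 AND t3 = False AND True = False
t7 = NOT d = NOT True = False
t8 = t5 OR t1 = False OR False = False
t9 = t3 OR t4 = True OR False = True
t11 = t8 OR t9 = False OR True = True
t13 = t7 AND t11 = False AND True = False

t1 = False  t13 = False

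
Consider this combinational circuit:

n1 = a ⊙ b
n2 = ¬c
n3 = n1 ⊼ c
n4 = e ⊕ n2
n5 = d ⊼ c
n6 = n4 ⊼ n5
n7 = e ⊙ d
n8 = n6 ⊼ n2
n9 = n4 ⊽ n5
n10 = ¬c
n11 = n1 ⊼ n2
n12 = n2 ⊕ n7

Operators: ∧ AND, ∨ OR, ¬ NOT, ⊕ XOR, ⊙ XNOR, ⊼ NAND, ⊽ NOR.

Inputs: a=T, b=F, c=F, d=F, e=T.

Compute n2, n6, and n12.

n2 = NOT c = NOT F = T
n4 = e XOR n2 = T XOR T = F
n5 = d NAND c = F NAND F = T
n6 = n4 NAND n5 = F NAND T = T
n7 = e XNOR d = T XNOR F = F
n12 = n2 XOR n7 = T XOR F = T

n2 = T  n6 = T  n12 = T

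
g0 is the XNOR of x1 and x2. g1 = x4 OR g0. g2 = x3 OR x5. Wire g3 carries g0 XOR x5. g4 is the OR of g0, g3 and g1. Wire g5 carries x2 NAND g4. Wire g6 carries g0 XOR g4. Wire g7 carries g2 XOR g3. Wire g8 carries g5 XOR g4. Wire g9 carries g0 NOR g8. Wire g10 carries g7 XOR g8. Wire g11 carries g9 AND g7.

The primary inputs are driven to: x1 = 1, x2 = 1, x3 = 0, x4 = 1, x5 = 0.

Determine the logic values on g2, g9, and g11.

g0 = x1 XNOR x2 = 1 XNOR 1 = 1
g1 = x4 OR g0 = 1 OR 1 = 1
g2 = x3 OR x5 = 0 OR 0 = 0
g3 = g0 XOR x5 = 1 XOR 0 = 1
g4 = g0 OR g3 OR g1 = 1 OR 1 OR 1 = 1
g5 = x2 NAND g4 = 1 NAND 1 = 0
g7 = g2 XOR g3 = 0 XOR 1 = 1
g8 = g5 XOR g4 = 0 XOR 1 = 1
g9 = g0 NOR g8 = 1 NOR 1 = 0
g11 = g9 AND g7 = 0 AND 1 = 0

g2 = 0; g9 = 0; g11 = 0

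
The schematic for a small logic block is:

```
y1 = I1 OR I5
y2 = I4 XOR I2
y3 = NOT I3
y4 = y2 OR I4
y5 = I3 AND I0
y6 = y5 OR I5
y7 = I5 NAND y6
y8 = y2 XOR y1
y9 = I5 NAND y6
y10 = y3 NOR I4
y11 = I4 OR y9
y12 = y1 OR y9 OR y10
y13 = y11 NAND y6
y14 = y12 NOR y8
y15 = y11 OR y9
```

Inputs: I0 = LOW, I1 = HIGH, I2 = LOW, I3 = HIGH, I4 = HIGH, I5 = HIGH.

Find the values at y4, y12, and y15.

y4 = HIGH, y12 = HIGH, y15 = HIGH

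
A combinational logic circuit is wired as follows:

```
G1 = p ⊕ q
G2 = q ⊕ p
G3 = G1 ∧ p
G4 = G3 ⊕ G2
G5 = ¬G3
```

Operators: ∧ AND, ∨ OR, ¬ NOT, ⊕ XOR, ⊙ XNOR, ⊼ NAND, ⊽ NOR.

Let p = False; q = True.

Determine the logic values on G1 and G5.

G1 = p XOR q = False XOR True = True
G3 = G1 AND p = True AND False = False
G5 = NOT G3 = NOT False = True

G1 = True; G5 = True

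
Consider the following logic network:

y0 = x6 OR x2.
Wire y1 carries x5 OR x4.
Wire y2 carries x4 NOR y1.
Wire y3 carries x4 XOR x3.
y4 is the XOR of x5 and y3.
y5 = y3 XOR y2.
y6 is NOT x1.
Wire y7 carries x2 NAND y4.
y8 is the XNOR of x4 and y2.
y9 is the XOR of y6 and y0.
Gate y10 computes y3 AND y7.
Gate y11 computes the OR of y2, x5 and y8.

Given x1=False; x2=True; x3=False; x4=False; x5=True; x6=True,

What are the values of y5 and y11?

y1 = x5 OR x4 = True OR False = True
y2 = x4 NOR y1 = False NOR True = False
y3 = x4 XOR x3 = False XOR False = False
y5 = y3 XOR y2 = False XOR False = False
y8 = x4 XNOR y2 = False XNOR False = True
y11 = y2 OR x5 OR y8 = False OR True OR True = True

y5 = False, y11 = True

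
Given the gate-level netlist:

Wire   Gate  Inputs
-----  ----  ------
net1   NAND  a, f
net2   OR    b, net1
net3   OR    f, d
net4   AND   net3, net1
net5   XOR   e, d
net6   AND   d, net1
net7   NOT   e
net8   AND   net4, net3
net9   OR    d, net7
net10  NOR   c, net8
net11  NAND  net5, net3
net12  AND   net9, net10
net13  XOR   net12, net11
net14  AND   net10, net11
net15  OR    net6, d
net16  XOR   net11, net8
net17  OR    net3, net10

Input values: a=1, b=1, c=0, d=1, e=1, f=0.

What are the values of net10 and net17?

net1 = a NAND f = 1 NAND 0 = 1
net3 = f OR d = 0 OR 1 = 1
net4 = net3 AND net1 = 1 AND 1 = 1
net8 = net4 AND net3 = 1 AND 1 = 1
net10 = c NOR net8 = 0 NOR 1 = 0
net17 = net3 OR net10 = 1 OR 0 = 1

net10 = 0, net17 = 1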